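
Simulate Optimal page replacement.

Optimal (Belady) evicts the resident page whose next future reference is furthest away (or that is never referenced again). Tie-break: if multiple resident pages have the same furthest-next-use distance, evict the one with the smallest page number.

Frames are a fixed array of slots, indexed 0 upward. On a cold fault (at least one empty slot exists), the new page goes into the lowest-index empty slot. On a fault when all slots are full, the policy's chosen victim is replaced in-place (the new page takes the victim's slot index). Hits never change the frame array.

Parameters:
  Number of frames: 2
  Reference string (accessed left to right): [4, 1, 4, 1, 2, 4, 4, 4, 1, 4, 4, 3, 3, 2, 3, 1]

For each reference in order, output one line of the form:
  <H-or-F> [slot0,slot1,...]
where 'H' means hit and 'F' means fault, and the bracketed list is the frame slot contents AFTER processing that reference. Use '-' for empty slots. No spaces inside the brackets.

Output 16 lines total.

F [4,-]
F [4,1]
H [4,1]
H [4,1]
F [4,2]
H [4,2]
H [4,2]
H [4,2]
F [4,1]
H [4,1]
H [4,1]
F [3,1]
H [3,1]
F [3,2]
H [3,2]
F [3,1]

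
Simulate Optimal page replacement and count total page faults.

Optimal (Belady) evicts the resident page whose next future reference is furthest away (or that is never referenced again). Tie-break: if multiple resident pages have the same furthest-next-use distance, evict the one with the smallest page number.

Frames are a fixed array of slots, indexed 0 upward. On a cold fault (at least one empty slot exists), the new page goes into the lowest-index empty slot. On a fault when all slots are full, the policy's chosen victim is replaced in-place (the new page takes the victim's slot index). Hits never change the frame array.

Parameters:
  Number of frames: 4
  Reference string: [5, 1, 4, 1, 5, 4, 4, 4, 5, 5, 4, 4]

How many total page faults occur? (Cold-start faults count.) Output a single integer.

Answer: 3

Derivation:
Step 0: ref 5 → FAULT, frames=[5,-,-,-]
Step 1: ref 1 → FAULT, frames=[5,1,-,-]
Step 2: ref 4 → FAULT, frames=[5,1,4,-]
Step 3: ref 1 → HIT, frames=[5,1,4,-]
Step 4: ref 5 → HIT, frames=[5,1,4,-]
Step 5: ref 4 → HIT, frames=[5,1,4,-]
Step 6: ref 4 → HIT, frames=[5,1,4,-]
Step 7: ref 4 → HIT, frames=[5,1,4,-]
Step 8: ref 5 → HIT, frames=[5,1,4,-]
Step 9: ref 5 → HIT, frames=[5,1,4,-]
Step 10: ref 4 → HIT, frames=[5,1,4,-]
Step 11: ref 4 → HIT, frames=[5,1,4,-]
Total faults: 3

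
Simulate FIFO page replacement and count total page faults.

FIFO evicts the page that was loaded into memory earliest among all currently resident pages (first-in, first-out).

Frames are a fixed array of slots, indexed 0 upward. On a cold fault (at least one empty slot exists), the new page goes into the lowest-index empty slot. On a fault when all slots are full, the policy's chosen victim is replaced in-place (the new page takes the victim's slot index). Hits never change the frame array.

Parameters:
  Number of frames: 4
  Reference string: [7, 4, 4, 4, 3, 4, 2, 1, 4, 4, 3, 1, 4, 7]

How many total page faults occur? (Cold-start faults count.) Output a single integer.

Answer: 6

Derivation:
Step 0: ref 7 → FAULT, frames=[7,-,-,-]
Step 1: ref 4 → FAULT, frames=[7,4,-,-]
Step 2: ref 4 → HIT, frames=[7,4,-,-]
Step 3: ref 4 → HIT, frames=[7,4,-,-]
Step 4: ref 3 → FAULT, frames=[7,4,3,-]
Step 5: ref 4 → HIT, frames=[7,4,3,-]
Step 6: ref 2 → FAULT, frames=[7,4,3,2]
Step 7: ref 1 → FAULT (evict 7), frames=[1,4,3,2]
Step 8: ref 4 → HIT, frames=[1,4,3,2]
Step 9: ref 4 → HIT, frames=[1,4,3,2]
Step 10: ref 3 → HIT, frames=[1,4,3,2]
Step 11: ref 1 → HIT, frames=[1,4,3,2]
Step 12: ref 4 → HIT, frames=[1,4,3,2]
Step 13: ref 7 → FAULT (evict 4), frames=[1,7,3,2]
Total faults: 6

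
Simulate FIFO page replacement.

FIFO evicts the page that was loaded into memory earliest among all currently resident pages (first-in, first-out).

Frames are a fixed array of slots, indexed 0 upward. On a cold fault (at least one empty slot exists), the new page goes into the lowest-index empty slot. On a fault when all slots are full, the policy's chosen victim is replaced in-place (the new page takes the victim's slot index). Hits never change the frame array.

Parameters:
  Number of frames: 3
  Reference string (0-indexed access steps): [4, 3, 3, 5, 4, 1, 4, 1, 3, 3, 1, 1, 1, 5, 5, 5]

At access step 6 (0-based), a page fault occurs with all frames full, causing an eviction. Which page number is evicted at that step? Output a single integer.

Answer: 3

Derivation:
Step 0: ref 4 -> FAULT, frames=[4,-,-]
Step 1: ref 3 -> FAULT, frames=[4,3,-]
Step 2: ref 3 -> HIT, frames=[4,3,-]
Step 3: ref 5 -> FAULT, frames=[4,3,5]
Step 4: ref 4 -> HIT, frames=[4,3,5]
Step 5: ref 1 -> FAULT, evict 4, frames=[1,3,5]
Step 6: ref 4 -> FAULT, evict 3, frames=[1,4,5]
At step 6: evicted page 3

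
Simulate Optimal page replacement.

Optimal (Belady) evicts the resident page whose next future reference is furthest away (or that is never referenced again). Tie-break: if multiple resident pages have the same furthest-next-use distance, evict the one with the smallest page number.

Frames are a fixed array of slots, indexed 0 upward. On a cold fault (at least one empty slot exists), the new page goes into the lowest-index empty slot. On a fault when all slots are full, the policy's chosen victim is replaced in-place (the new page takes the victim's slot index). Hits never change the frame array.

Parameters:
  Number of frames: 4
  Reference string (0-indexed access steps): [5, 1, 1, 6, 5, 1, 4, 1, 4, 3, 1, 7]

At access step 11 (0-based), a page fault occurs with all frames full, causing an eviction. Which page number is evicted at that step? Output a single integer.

Answer: 1

Derivation:
Step 0: ref 5 -> FAULT, frames=[5,-,-,-]
Step 1: ref 1 -> FAULT, frames=[5,1,-,-]
Step 2: ref 1 -> HIT, frames=[5,1,-,-]
Step 3: ref 6 -> FAULT, frames=[5,1,6,-]
Step 4: ref 5 -> HIT, frames=[5,1,6,-]
Step 5: ref 1 -> HIT, frames=[5,1,6,-]
Step 6: ref 4 -> FAULT, frames=[5,1,6,4]
Step 7: ref 1 -> HIT, frames=[5,1,6,4]
Step 8: ref 4 -> HIT, frames=[5,1,6,4]
Step 9: ref 3 -> FAULT, evict 4, frames=[5,1,6,3]
Step 10: ref 1 -> HIT, frames=[5,1,6,3]
Step 11: ref 7 -> FAULT, evict 1, frames=[5,7,6,3]
At step 11: evicted page 1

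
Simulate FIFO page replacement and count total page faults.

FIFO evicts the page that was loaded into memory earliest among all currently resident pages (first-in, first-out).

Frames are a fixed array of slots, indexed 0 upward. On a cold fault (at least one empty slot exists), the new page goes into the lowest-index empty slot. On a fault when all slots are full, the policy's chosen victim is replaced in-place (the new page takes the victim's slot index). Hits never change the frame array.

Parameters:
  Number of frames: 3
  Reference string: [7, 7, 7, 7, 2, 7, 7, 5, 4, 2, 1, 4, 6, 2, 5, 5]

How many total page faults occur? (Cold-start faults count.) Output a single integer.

Step 0: ref 7 → FAULT, frames=[7,-,-]
Step 1: ref 7 → HIT, frames=[7,-,-]
Step 2: ref 7 → HIT, frames=[7,-,-]
Step 3: ref 7 → HIT, frames=[7,-,-]
Step 4: ref 2 → FAULT, frames=[7,2,-]
Step 5: ref 7 → HIT, frames=[7,2,-]
Step 6: ref 7 → HIT, frames=[7,2,-]
Step 7: ref 5 → FAULT, frames=[7,2,5]
Step 8: ref 4 → FAULT (evict 7), frames=[4,2,5]
Step 9: ref 2 → HIT, frames=[4,2,5]
Step 10: ref 1 → FAULT (evict 2), frames=[4,1,5]
Step 11: ref 4 → HIT, frames=[4,1,5]
Step 12: ref 6 → FAULT (evict 5), frames=[4,1,6]
Step 13: ref 2 → FAULT (evict 4), frames=[2,1,6]
Step 14: ref 5 → FAULT (evict 1), frames=[2,5,6]
Step 15: ref 5 → HIT, frames=[2,5,6]
Total faults: 8

Answer: 8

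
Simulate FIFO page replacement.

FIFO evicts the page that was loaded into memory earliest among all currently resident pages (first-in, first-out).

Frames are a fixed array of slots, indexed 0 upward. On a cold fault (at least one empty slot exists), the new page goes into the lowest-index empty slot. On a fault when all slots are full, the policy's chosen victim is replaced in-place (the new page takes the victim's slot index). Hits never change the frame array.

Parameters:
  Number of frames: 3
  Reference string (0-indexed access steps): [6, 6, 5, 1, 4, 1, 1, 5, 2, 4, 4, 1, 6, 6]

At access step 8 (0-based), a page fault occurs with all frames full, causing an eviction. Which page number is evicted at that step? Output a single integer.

Step 0: ref 6 -> FAULT, frames=[6,-,-]
Step 1: ref 6 -> HIT, frames=[6,-,-]
Step 2: ref 5 -> FAULT, frames=[6,5,-]
Step 3: ref 1 -> FAULT, frames=[6,5,1]
Step 4: ref 4 -> FAULT, evict 6, frames=[4,5,1]
Step 5: ref 1 -> HIT, frames=[4,5,1]
Step 6: ref 1 -> HIT, frames=[4,5,1]
Step 7: ref 5 -> HIT, frames=[4,5,1]
Step 8: ref 2 -> FAULT, evict 5, frames=[4,2,1]
At step 8: evicted page 5

Answer: 5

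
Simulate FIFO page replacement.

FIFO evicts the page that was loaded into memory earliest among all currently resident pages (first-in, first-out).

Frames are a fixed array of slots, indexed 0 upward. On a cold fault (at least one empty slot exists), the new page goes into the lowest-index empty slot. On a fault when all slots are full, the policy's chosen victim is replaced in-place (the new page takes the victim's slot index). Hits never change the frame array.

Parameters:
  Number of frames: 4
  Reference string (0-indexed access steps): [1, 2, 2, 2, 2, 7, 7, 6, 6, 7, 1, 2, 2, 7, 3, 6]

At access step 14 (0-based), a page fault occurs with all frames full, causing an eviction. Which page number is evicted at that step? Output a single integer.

Answer: 1

Derivation:
Step 0: ref 1 -> FAULT, frames=[1,-,-,-]
Step 1: ref 2 -> FAULT, frames=[1,2,-,-]
Step 2: ref 2 -> HIT, frames=[1,2,-,-]
Step 3: ref 2 -> HIT, frames=[1,2,-,-]
Step 4: ref 2 -> HIT, frames=[1,2,-,-]
Step 5: ref 7 -> FAULT, frames=[1,2,7,-]
Step 6: ref 7 -> HIT, frames=[1,2,7,-]
Step 7: ref 6 -> FAULT, frames=[1,2,7,6]
Step 8: ref 6 -> HIT, frames=[1,2,7,6]
Step 9: ref 7 -> HIT, frames=[1,2,7,6]
Step 10: ref 1 -> HIT, frames=[1,2,7,6]
Step 11: ref 2 -> HIT, frames=[1,2,7,6]
Step 12: ref 2 -> HIT, frames=[1,2,7,6]
Step 13: ref 7 -> HIT, frames=[1,2,7,6]
Step 14: ref 3 -> FAULT, evict 1, frames=[3,2,7,6]
At step 14: evicted page 1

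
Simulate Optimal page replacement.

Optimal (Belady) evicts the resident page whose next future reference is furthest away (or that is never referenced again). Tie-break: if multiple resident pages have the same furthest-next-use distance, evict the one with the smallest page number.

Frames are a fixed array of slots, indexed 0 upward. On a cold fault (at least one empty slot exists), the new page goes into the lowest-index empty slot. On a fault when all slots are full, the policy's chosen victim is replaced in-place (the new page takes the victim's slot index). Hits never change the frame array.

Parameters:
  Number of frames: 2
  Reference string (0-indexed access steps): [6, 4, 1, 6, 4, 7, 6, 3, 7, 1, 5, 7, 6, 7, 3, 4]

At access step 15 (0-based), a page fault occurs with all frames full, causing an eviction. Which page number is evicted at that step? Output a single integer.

Answer: 3

Derivation:
Step 0: ref 6 -> FAULT, frames=[6,-]
Step 1: ref 4 -> FAULT, frames=[6,4]
Step 2: ref 1 -> FAULT, evict 4, frames=[6,1]
Step 3: ref 6 -> HIT, frames=[6,1]
Step 4: ref 4 -> FAULT, evict 1, frames=[6,4]
Step 5: ref 7 -> FAULT, evict 4, frames=[6,7]
Step 6: ref 6 -> HIT, frames=[6,7]
Step 7: ref 3 -> FAULT, evict 6, frames=[3,7]
Step 8: ref 7 -> HIT, frames=[3,7]
Step 9: ref 1 -> FAULT, evict 3, frames=[1,7]
Step 10: ref 5 -> FAULT, evict 1, frames=[5,7]
Step 11: ref 7 -> HIT, frames=[5,7]
Step 12: ref 6 -> FAULT, evict 5, frames=[6,7]
Step 13: ref 7 -> HIT, frames=[6,7]
Step 14: ref 3 -> FAULT, evict 6, frames=[3,7]
Step 15: ref 4 -> FAULT, evict 3, frames=[4,7]
At step 15: evicted page 3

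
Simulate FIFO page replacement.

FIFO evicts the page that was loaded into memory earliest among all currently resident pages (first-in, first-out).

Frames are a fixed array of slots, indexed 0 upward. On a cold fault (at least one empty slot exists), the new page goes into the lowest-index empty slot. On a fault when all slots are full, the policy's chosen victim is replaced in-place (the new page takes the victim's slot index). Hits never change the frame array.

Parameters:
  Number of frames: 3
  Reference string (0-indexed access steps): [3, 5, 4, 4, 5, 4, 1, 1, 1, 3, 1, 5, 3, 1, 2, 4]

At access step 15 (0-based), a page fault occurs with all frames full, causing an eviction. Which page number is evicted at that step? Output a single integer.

Answer: 3

Derivation:
Step 0: ref 3 -> FAULT, frames=[3,-,-]
Step 1: ref 5 -> FAULT, frames=[3,5,-]
Step 2: ref 4 -> FAULT, frames=[3,5,4]
Step 3: ref 4 -> HIT, frames=[3,5,4]
Step 4: ref 5 -> HIT, frames=[3,5,4]
Step 5: ref 4 -> HIT, frames=[3,5,4]
Step 6: ref 1 -> FAULT, evict 3, frames=[1,5,4]
Step 7: ref 1 -> HIT, frames=[1,5,4]
Step 8: ref 1 -> HIT, frames=[1,5,4]
Step 9: ref 3 -> FAULT, evict 5, frames=[1,3,4]
Step 10: ref 1 -> HIT, frames=[1,3,4]
Step 11: ref 5 -> FAULT, evict 4, frames=[1,3,5]
Step 12: ref 3 -> HIT, frames=[1,3,5]
Step 13: ref 1 -> HIT, frames=[1,3,5]
Step 14: ref 2 -> FAULT, evict 1, frames=[2,3,5]
Step 15: ref 4 -> FAULT, evict 3, frames=[2,4,5]
At step 15: evicted page 3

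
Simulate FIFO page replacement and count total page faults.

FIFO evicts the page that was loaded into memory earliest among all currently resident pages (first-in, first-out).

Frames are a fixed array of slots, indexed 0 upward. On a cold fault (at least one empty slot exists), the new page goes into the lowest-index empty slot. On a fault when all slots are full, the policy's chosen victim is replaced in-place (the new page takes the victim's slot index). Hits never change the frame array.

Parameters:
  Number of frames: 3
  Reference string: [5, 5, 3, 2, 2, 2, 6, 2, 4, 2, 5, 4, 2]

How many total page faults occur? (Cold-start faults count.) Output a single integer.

Answer: 7

Derivation:
Step 0: ref 5 → FAULT, frames=[5,-,-]
Step 1: ref 5 → HIT, frames=[5,-,-]
Step 2: ref 3 → FAULT, frames=[5,3,-]
Step 3: ref 2 → FAULT, frames=[5,3,2]
Step 4: ref 2 → HIT, frames=[5,3,2]
Step 5: ref 2 → HIT, frames=[5,3,2]
Step 6: ref 6 → FAULT (evict 5), frames=[6,3,2]
Step 7: ref 2 → HIT, frames=[6,3,2]
Step 8: ref 4 → FAULT (evict 3), frames=[6,4,2]
Step 9: ref 2 → HIT, frames=[6,4,2]
Step 10: ref 5 → FAULT (evict 2), frames=[6,4,5]
Step 11: ref 4 → HIT, frames=[6,4,5]
Step 12: ref 2 → FAULT (evict 6), frames=[2,4,5]
Total faults: 7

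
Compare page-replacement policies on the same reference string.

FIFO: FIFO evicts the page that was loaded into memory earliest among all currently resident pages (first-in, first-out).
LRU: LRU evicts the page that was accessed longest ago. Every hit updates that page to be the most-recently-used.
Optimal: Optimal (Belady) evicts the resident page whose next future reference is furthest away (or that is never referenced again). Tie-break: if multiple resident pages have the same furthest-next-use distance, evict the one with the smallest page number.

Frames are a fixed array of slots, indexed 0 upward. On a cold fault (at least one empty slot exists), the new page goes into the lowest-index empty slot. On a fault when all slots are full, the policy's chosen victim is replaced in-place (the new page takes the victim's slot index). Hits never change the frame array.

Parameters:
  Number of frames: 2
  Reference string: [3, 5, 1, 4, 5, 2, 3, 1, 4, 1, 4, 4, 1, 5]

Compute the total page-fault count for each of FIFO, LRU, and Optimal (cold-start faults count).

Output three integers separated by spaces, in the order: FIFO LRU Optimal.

Answer: 10 10 8

Derivation:
--- FIFO ---
  step 0: ref 3 -> FAULT, frames=[3,-] (faults so far: 1)
  step 1: ref 5 -> FAULT, frames=[3,5] (faults so far: 2)
  step 2: ref 1 -> FAULT, evict 3, frames=[1,5] (faults so far: 3)
  step 3: ref 4 -> FAULT, evict 5, frames=[1,4] (faults so far: 4)
  step 4: ref 5 -> FAULT, evict 1, frames=[5,4] (faults so far: 5)
  step 5: ref 2 -> FAULT, evict 4, frames=[5,2] (faults so far: 6)
  step 6: ref 3 -> FAULT, evict 5, frames=[3,2] (faults so far: 7)
  step 7: ref 1 -> FAULT, evict 2, frames=[3,1] (faults so far: 8)
  step 8: ref 4 -> FAULT, evict 3, frames=[4,1] (faults so far: 9)
  step 9: ref 1 -> HIT, frames=[4,1] (faults so far: 9)
  step 10: ref 4 -> HIT, frames=[4,1] (faults so far: 9)
  step 11: ref 4 -> HIT, frames=[4,1] (faults so far: 9)
  step 12: ref 1 -> HIT, frames=[4,1] (faults so far: 9)
  step 13: ref 5 -> FAULT, evict 1, frames=[4,5] (faults so far: 10)
  FIFO total faults: 10
--- LRU ---
  step 0: ref 3 -> FAULT, frames=[3,-] (faults so far: 1)
  step 1: ref 5 -> FAULT, frames=[3,5] (faults so far: 2)
  step 2: ref 1 -> FAULT, evict 3, frames=[1,5] (faults so far: 3)
  step 3: ref 4 -> FAULT, evict 5, frames=[1,4] (faults so far: 4)
  step 4: ref 5 -> FAULT, evict 1, frames=[5,4] (faults so far: 5)
  step 5: ref 2 -> FAULT, evict 4, frames=[5,2] (faults so far: 6)
  step 6: ref 3 -> FAULT, evict 5, frames=[3,2] (faults so far: 7)
  step 7: ref 1 -> FAULT, evict 2, frames=[3,1] (faults so far: 8)
  step 8: ref 4 -> FAULT, evict 3, frames=[4,1] (faults so far: 9)
  step 9: ref 1 -> HIT, frames=[4,1] (faults so far: 9)
  step 10: ref 4 -> HIT, frames=[4,1] (faults so far: 9)
  step 11: ref 4 -> HIT, frames=[4,1] (faults so far: 9)
  step 12: ref 1 -> HIT, frames=[4,1] (faults so far: 9)
  step 13: ref 5 -> FAULT, evict 4, frames=[5,1] (faults so far: 10)
  LRU total faults: 10
--- Optimal ---
  step 0: ref 3 -> FAULT, frames=[3,-] (faults so far: 1)
  step 1: ref 5 -> FAULT, frames=[3,5] (faults so far: 2)
  step 2: ref 1 -> FAULT, evict 3, frames=[1,5] (faults so far: 3)
  step 3: ref 4 -> FAULT, evict 1, frames=[4,5] (faults so far: 4)
  step 4: ref 5 -> HIT, frames=[4,5] (faults so far: 4)
  step 5: ref 2 -> FAULT, evict 5, frames=[4,2] (faults so far: 5)
  step 6: ref 3 -> FAULT, evict 2, frames=[4,3] (faults so far: 6)
  step 7: ref 1 -> FAULT, evict 3, frames=[4,1] (faults so far: 7)
  step 8: ref 4 -> HIT, frames=[4,1] (faults so far: 7)
  step 9: ref 1 -> HIT, frames=[4,1] (faults so far: 7)
  step 10: ref 4 -> HIT, frames=[4,1] (faults so far: 7)
  step 11: ref 4 -> HIT, frames=[4,1] (faults so far: 7)
  step 12: ref 1 -> HIT, frames=[4,1] (faults so far: 7)
  step 13: ref 5 -> FAULT, evict 1, frames=[4,5] (faults so far: 8)
  Optimal total faults: 8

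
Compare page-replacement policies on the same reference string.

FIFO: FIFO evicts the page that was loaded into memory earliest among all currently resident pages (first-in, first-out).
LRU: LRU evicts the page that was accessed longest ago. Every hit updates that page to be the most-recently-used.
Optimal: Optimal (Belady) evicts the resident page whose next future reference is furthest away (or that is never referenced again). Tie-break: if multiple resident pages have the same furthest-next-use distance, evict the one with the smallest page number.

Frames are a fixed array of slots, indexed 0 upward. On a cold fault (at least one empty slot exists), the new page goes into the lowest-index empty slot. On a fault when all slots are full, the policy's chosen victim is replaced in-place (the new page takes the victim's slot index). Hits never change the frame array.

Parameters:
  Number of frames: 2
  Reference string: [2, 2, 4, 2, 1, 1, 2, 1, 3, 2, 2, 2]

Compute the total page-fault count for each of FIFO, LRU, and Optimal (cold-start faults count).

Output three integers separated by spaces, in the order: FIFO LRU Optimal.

--- FIFO ---
  step 0: ref 2 -> FAULT, frames=[2,-] (faults so far: 1)
  step 1: ref 2 -> HIT, frames=[2,-] (faults so far: 1)
  step 2: ref 4 -> FAULT, frames=[2,4] (faults so far: 2)
  step 3: ref 2 -> HIT, frames=[2,4] (faults so far: 2)
  step 4: ref 1 -> FAULT, evict 2, frames=[1,4] (faults so far: 3)
  step 5: ref 1 -> HIT, frames=[1,4] (faults so far: 3)
  step 6: ref 2 -> FAULT, evict 4, frames=[1,2] (faults so far: 4)
  step 7: ref 1 -> HIT, frames=[1,2] (faults so far: 4)
  step 8: ref 3 -> FAULT, evict 1, frames=[3,2] (faults so far: 5)
  step 9: ref 2 -> HIT, frames=[3,2] (faults so far: 5)
  step 10: ref 2 -> HIT, frames=[3,2] (faults so far: 5)
  step 11: ref 2 -> HIT, frames=[3,2] (faults so far: 5)
  FIFO total faults: 5
--- LRU ---
  step 0: ref 2 -> FAULT, frames=[2,-] (faults so far: 1)
  step 1: ref 2 -> HIT, frames=[2,-] (faults so far: 1)
  step 2: ref 4 -> FAULT, frames=[2,4] (faults so far: 2)
  step 3: ref 2 -> HIT, frames=[2,4] (faults so far: 2)
  step 4: ref 1 -> FAULT, evict 4, frames=[2,1] (faults so far: 3)
  step 5: ref 1 -> HIT, frames=[2,1] (faults so far: 3)
  step 6: ref 2 -> HIT, frames=[2,1] (faults so far: 3)
  step 7: ref 1 -> HIT, frames=[2,1] (faults so far: 3)
  step 8: ref 3 -> FAULT, evict 2, frames=[3,1] (faults so far: 4)
  step 9: ref 2 -> FAULT, evict 1, frames=[3,2] (faults so far: 5)
  step 10: ref 2 -> HIT, frames=[3,2] (faults so far: 5)
  step 11: ref 2 -> HIT, frames=[3,2] (faults so far: 5)
  LRU total faults: 5
--- Optimal ---
  step 0: ref 2 -> FAULT, frames=[2,-] (faults so far: 1)
  step 1: ref 2 -> HIT, frames=[2,-] (faults so far: 1)
  step 2: ref 4 -> FAULT, frames=[2,4] (faults so far: 2)
  step 3: ref 2 -> HIT, frames=[2,4] (faults so far: 2)
  step 4: ref 1 -> FAULT, evict 4, frames=[2,1] (faults so far: 3)
  step 5: ref 1 -> HIT, frames=[2,1] (faults so far: 3)
  step 6: ref 2 -> HIT, frames=[2,1] (faults so far: 3)
  step 7: ref 1 -> HIT, frames=[2,1] (faults so far: 3)
  step 8: ref 3 -> FAULT, evict 1, frames=[2,3] (faults so far: 4)
  step 9: ref 2 -> HIT, frames=[2,3] (faults so far: 4)
  step 10: ref 2 -> HIT, frames=[2,3] (faults so far: 4)
  step 11: ref 2 -> HIT, frames=[2,3] (faults so far: 4)
  Optimal total faults: 4

Answer: 5 5 4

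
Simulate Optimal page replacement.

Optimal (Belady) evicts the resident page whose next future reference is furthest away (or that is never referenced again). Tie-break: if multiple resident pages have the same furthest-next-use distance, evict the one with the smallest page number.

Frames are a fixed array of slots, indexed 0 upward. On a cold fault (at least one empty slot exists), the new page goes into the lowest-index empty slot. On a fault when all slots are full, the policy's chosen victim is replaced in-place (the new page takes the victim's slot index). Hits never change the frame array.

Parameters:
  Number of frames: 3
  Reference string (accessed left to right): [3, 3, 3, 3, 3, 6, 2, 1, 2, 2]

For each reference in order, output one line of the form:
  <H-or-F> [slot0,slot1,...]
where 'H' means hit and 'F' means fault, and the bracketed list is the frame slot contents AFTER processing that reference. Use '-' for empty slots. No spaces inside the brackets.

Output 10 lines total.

F [3,-,-]
H [3,-,-]
H [3,-,-]
H [3,-,-]
H [3,-,-]
F [3,6,-]
F [3,6,2]
F [1,6,2]
H [1,6,2]
H [1,6,2]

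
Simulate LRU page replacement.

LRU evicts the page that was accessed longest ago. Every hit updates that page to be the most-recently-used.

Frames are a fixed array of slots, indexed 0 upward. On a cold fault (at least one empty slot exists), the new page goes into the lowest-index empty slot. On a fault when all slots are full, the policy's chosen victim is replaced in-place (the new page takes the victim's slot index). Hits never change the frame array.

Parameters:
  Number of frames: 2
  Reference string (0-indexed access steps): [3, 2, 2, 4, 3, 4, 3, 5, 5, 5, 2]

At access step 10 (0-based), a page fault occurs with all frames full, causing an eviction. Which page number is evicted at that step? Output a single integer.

Step 0: ref 3 -> FAULT, frames=[3,-]
Step 1: ref 2 -> FAULT, frames=[3,2]
Step 2: ref 2 -> HIT, frames=[3,2]
Step 3: ref 4 -> FAULT, evict 3, frames=[4,2]
Step 4: ref 3 -> FAULT, evict 2, frames=[4,3]
Step 5: ref 4 -> HIT, frames=[4,3]
Step 6: ref 3 -> HIT, frames=[4,3]
Step 7: ref 5 -> FAULT, evict 4, frames=[5,3]
Step 8: ref 5 -> HIT, frames=[5,3]
Step 9: ref 5 -> HIT, frames=[5,3]
Step 10: ref 2 -> FAULT, evict 3, frames=[5,2]
At step 10: evicted page 3

Answer: 3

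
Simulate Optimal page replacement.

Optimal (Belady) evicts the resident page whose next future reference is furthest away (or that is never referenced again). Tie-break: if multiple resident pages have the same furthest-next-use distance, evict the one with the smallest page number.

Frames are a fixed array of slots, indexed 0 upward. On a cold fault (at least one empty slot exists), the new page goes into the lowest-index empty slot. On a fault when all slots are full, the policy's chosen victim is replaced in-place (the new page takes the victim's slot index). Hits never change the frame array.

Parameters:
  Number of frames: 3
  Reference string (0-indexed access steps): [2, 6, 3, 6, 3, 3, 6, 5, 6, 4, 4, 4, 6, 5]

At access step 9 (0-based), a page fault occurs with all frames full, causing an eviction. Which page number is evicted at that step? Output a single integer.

Step 0: ref 2 -> FAULT, frames=[2,-,-]
Step 1: ref 6 -> FAULT, frames=[2,6,-]
Step 2: ref 3 -> FAULT, frames=[2,6,3]
Step 3: ref 6 -> HIT, frames=[2,6,3]
Step 4: ref 3 -> HIT, frames=[2,6,3]
Step 5: ref 3 -> HIT, frames=[2,6,3]
Step 6: ref 6 -> HIT, frames=[2,6,3]
Step 7: ref 5 -> FAULT, evict 2, frames=[5,6,3]
Step 8: ref 6 -> HIT, frames=[5,6,3]
Step 9: ref 4 -> FAULT, evict 3, frames=[5,6,4]
At step 9: evicted page 3

Answer: 3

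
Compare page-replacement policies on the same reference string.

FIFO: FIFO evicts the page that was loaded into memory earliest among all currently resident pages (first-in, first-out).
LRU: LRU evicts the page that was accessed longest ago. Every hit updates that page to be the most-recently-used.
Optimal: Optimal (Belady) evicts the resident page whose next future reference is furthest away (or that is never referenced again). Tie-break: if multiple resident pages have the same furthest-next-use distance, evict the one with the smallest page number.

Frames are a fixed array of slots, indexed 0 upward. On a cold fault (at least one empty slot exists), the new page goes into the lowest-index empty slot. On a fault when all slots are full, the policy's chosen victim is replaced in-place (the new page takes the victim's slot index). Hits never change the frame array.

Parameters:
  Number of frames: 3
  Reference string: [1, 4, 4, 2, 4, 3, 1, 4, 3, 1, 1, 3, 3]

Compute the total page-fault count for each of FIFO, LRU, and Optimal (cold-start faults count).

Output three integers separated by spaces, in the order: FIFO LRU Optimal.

--- FIFO ---
  step 0: ref 1 -> FAULT, frames=[1,-,-] (faults so far: 1)
  step 1: ref 4 -> FAULT, frames=[1,4,-] (faults so far: 2)
  step 2: ref 4 -> HIT, frames=[1,4,-] (faults so far: 2)
  step 3: ref 2 -> FAULT, frames=[1,4,2] (faults so far: 3)
  step 4: ref 4 -> HIT, frames=[1,4,2] (faults so far: 3)
  step 5: ref 3 -> FAULT, evict 1, frames=[3,4,2] (faults so far: 4)
  step 6: ref 1 -> FAULT, evict 4, frames=[3,1,2] (faults so far: 5)
  step 7: ref 4 -> FAULT, evict 2, frames=[3,1,4] (faults so far: 6)
  step 8: ref 3 -> HIT, frames=[3,1,4] (faults so far: 6)
  step 9: ref 1 -> HIT, frames=[3,1,4] (faults so far: 6)
  step 10: ref 1 -> HIT, frames=[3,1,4] (faults so far: 6)
  step 11: ref 3 -> HIT, frames=[3,1,4] (faults so far: 6)
  step 12: ref 3 -> HIT, frames=[3,1,4] (faults so far: 6)
  FIFO total faults: 6
--- LRU ---
  step 0: ref 1 -> FAULT, frames=[1,-,-] (faults so far: 1)
  step 1: ref 4 -> FAULT, frames=[1,4,-] (faults so far: 2)
  step 2: ref 4 -> HIT, frames=[1,4,-] (faults so far: 2)
  step 3: ref 2 -> FAULT, frames=[1,4,2] (faults so far: 3)
  step 4: ref 4 -> HIT, frames=[1,4,2] (faults so far: 3)
  step 5: ref 3 -> FAULT, evict 1, frames=[3,4,2] (faults so far: 4)
  step 6: ref 1 -> FAULT, evict 2, frames=[3,4,1] (faults so far: 5)
  step 7: ref 4 -> HIT, frames=[3,4,1] (faults so far: 5)
  step 8: ref 3 -> HIT, frames=[3,4,1] (faults so far: 5)
  step 9: ref 1 -> HIT, frames=[3,4,1] (faults so far: 5)
  step 10: ref 1 -> HIT, frames=[3,4,1] (faults so far: 5)
  step 11: ref 3 -> HIT, frames=[3,4,1] (faults so far: 5)
  step 12: ref 3 -> HIT, frames=[3,4,1] (faults so far: 5)
  LRU total faults: 5
--- Optimal ---
  step 0: ref 1 -> FAULT, frames=[1,-,-] (faults so far: 1)
  step 1: ref 4 -> FAULT, frames=[1,4,-] (faults so far: 2)
  step 2: ref 4 -> HIT, frames=[1,4,-] (faults so far: 2)
  step 3: ref 2 -> FAULT, frames=[1,4,2] (faults so far: 3)
  step 4: ref 4 -> HIT, frames=[1,4,2] (faults so far: 3)
  step 5: ref 3 -> FAULT, evict 2, frames=[1,4,3] (faults so far: 4)
  step 6: ref 1 -> HIT, frames=[1,4,3] (faults so far: 4)
  step 7: ref 4 -> HIT, frames=[1,4,3] (faults so far: 4)
  step 8: ref 3 -> HIT, frames=[1,4,3] (faults so far: 4)
  step 9: ref 1 -> HIT, frames=[1,4,3] (faults so far: 4)
  step 10: ref 1 -> HIT, frames=[1,4,3] (faults so far: 4)
  step 11: ref 3 -> HIT, frames=[1,4,3] (faults so far: 4)
  step 12: ref 3 -> HIT, frames=[1,4,3] (faults so far: 4)
  Optimal total faults: 4

Answer: 6 5 4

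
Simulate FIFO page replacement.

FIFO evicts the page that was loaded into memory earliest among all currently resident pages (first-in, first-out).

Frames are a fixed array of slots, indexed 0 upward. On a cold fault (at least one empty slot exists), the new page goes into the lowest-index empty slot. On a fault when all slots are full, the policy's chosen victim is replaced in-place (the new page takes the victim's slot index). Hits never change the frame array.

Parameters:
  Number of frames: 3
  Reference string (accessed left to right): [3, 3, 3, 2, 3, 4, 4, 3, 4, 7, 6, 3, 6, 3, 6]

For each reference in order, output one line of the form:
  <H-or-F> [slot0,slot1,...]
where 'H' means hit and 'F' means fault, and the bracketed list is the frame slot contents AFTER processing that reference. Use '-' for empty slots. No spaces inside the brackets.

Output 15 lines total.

F [3,-,-]
H [3,-,-]
H [3,-,-]
F [3,2,-]
H [3,2,-]
F [3,2,4]
H [3,2,4]
H [3,2,4]
H [3,2,4]
F [7,2,4]
F [7,6,4]
F [7,6,3]
H [7,6,3]
H [7,6,3]
H [7,6,3]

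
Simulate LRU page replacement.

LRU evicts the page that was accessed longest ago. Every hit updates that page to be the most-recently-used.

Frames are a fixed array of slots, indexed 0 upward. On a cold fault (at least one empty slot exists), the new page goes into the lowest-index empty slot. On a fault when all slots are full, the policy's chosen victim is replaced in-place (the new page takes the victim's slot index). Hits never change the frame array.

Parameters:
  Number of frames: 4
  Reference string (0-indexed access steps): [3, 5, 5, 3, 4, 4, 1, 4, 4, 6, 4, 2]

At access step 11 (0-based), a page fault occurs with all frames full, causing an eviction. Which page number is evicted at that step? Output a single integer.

Answer: 3

Derivation:
Step 0: ref 3 -> FAULT, frames=[3,-,-,-]
Step 1: ref 5 -> FAULT, frames=[3,5,-,-]
Step 2: ref 5 -> HIT, frames=[3,5,-,-]
Step 3: ref 3 -> HIT, frames=[3,5,-,-]
Step 4: ref 4 -> FAULT, frames=[3,5,4,-]
Step 5: ref 4 -> HIT, frames=[3,5,4,-]
Step 6: ref 1 -> FAULT, frames=[3,5,4,1]
Step 7: ref 4 -> HIT, frames=[3,5,4,1]
Step 8: ref 4 -> HIT, frames=[3,5,4,1]
Step 9: ref 6 -> FAULT, evict 5, frames=[3,6,4,1]
Step 10: ref 4 -> HIT, frames=[3,6,4,1]
Step 11: ref 2 -> FAULT, evict 3, frames=[2,6,4,1]
At step 11: evicted page 3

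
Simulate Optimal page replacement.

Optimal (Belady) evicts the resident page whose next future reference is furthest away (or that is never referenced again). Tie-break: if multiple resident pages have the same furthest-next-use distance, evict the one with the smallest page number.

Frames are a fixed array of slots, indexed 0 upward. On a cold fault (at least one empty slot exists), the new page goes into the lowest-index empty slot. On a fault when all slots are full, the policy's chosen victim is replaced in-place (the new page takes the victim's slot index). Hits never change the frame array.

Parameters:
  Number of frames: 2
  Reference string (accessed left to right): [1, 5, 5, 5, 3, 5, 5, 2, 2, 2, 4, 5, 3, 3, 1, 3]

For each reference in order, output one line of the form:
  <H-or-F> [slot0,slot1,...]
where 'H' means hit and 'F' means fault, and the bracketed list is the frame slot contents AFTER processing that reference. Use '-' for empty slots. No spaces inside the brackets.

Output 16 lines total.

F [1,-]
F [1,5]
H [1,5]
H [1,5]
F [3,5]
H [3,5]
H [3,5]
F [2,5]
H [2,5]
H [2,5]
F [4,5]
H [4,5]
F [3,5]
H [3,5]
F [3,1]
H [3,1]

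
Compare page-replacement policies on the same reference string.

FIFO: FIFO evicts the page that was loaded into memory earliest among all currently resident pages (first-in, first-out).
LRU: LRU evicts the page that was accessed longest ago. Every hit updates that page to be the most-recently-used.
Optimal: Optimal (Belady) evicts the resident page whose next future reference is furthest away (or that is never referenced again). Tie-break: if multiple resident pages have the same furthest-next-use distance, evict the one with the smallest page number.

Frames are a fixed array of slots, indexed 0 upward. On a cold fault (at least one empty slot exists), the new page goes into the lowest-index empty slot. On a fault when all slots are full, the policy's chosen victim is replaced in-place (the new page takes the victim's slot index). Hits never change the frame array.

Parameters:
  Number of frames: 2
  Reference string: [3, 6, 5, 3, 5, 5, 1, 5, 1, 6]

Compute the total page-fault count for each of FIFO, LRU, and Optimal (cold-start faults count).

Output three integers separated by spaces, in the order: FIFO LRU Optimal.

--- FIFO ---
  step 0: ref 3 -> FAULT, frames=[3,-] (faults so far: 1)
  step 1: ref 6 -> FAULT, frames=[3,6] (faults so far: 2)
  step 2: ref 5 -> FAULT, evict 3, frames=[5,6] (faults so far: 3)
  step 3: ref 3 -> FAULT, evict 6, frames=[5,3] (faults so far: 4)
  step 4: ref 5 -> HIT, frames=[5,3] (faults so far: 4)
  step 5: ref 5 -> HIT, frames=[5,3] (faults so far: 4)
  step 6: ref 1 -> FAULT, evict 5, frames=[1,3] (faults so far: 5)
  step 7: ref 5 -> FAULT, evict 3, frames=[1,5] (faults so far: 6)
  step 8: ref 1 -> HIT, frames=[1,5] (faults so far: 6)
  step 9: ref 6 -> FAULT, evict 1, frames=[6,5] (faults so far: 7)
  FIFO total faults: 7
--- LRU ---
  step 0: ref 3 -> FAULT, frames=[3,-] (faults so far: 1)
  step 1: ref 6 -> FAULT, frames=[3,6] (faults so far: 2)
  step 2: ref 5 -> FAULT, evict 3, frames=[5,6] (faults so far: 3)
  step 3: ref 3 -> FAULT, evict 6, frames=[5,3] (faults so far: 4)
  step 4: ref 5 -> HIT, frames=[5,3] (faults so far: 4)
  step 5: ref 5 -> HIT, frames=[5,3] (faults so far: 4)
  step 6: ref 1 -> FAULT, evict 3, frames=[5,1] (faults so far: 5)
  step 7: ref 5 -> HIT, frames=[5,1] (faults so far: 5)
  step 8: ref 1 -> HIT, frames=[5,1] (faults so far: 5)
  step 9: ref 6 -> FAULT, evict 5, frames=[6,1] (faults so far: 6)
  LRU total faults: 6
--- Optimal ---
  step 0: ref 3 -> FAULT, frames=[3,-] (faults so far: 1)
  step 1: ref 6 -> FAULT, frames=[3,6] (faults so far: 2)
  step 2: ref 5 -> FAULT, evict 6, frames=[3,5] (faults so far: 3)
  step 3: ref 3 -> HIT, frames=[3,5] (faults so far: 3)
  step 4: ref 5 -> HIT, frames=[3,5] (faults so far: 3)
  step 5: ref 5 -> HIT, frames=[3,5] (faults so far: 3)
  step 6: ref 1 -> FAULT, evict 3, frames=[1,5] (faults so far: 4)
  step 7: ref 5 -> HIT, frames=[1,5] (faults so far: 4)
  step 8: ref 1 -> HIT, frames=[1,5] (faults so far: 4)
  step 9: ref 6 -> FAULT, evict 1, frames=[6,5] (faults so far: 5)
  Optimal total faults: 5

Answer: 7 6 5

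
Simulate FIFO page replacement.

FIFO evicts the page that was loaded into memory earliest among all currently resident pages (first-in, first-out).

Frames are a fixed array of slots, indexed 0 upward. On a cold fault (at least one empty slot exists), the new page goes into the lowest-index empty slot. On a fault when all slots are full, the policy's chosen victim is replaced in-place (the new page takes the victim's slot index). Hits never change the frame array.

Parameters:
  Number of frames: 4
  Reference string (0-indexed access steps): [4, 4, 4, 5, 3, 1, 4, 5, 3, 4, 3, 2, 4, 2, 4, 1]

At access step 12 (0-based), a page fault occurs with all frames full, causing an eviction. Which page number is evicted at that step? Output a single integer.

Step 0: ref 4 -> FAULT, frames=[4,-,-,-]
Step 1: ref 4 -> HIT, frames=[4,-,-,-]
Step 2: ref 4 -> HIT, frames=[4,-,-,-]
Step 3: ref 5 -> FAULT, frames=[4,5,-,-]
Step 4: ref 3 -> FAULT, frames=[4,5,3,-]
Step 5: ref 1 -> FAULT, frames=[4,5,3,1]
Step 6: ref 4 -> HIT, frames=[4,5,3,1]
Step 7: ref 5 -> HIT, frames=[4,5,3,1]
Step 8: ref 3 -> HIT, frames=[4,5,3,1]
Step 9: ref 4 -> HIT, frames=[4,5,3,1]
Step 10: ref 3 -> HIT, frames=[4,5,3,1]
Step 11: ref 2 -> FAULT, evict 4, frames=[2,5,3,1]
Step 12: ref 4 -> FAULT, evict 5, frames=[2,4,3,1]
At step 12: evicted page 5

Answer: 5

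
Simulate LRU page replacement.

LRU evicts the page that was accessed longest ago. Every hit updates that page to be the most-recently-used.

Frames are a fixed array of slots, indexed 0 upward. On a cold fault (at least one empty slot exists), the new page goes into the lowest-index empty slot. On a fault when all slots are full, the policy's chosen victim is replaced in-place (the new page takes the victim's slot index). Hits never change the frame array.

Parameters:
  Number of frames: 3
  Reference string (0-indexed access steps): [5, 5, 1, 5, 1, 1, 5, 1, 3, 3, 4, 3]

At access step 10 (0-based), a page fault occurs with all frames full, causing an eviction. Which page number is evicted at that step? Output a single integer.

Answer: 5

Derivation:
Step 0: ref 5 -> FAULT, frames=[5,-,-]
Step 1: ref 5 -> HIT, frames=[5,-,-]
Step 2: ref 1 -> FAULT, frames=[5,1,-]
Step 3: ref 5 -> HIT, frames=[5,1,-]
Step 4: ref 1 -> HIT, frames=[5,1,-]
Step 5: ref 1 -> HIT, frames=[5,1,-]
Step 6: ref 5 -> HIT, frames=[5,1,-]
Step 7: ref 1 -> HIT, frames=[5,1,-]
Step 8: ref 3 -> FAULT, frames=[5,1,3]
Step 9: ref 3 -> HIT, frames=[5,1,3]
Step 10: ref 4 -> FAULT, evict 5, frames=[4,1,3]
At step 10: evicted page 5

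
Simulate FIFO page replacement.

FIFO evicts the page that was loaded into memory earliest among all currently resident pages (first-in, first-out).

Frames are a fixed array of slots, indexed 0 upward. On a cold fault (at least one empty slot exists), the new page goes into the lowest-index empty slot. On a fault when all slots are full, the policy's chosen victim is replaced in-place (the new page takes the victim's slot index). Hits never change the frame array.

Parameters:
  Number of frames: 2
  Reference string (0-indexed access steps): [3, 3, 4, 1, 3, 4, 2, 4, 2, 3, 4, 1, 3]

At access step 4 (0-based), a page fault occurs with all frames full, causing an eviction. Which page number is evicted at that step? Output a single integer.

Step 0: ref 3 -> FAULT, frames=[3,-]
Step 1: ref 3 -> HIT, frames=[3,-]
Step 2: ref 4 -> FAULT, frames=[3,4]
Step 3: ref 1 -> FAULT, evict 3, frames=[1,4]
Step 4: ref 3 -> FAULT, evict 4, frames=[1,3]
At step 4: evicted page 4

Answer: 4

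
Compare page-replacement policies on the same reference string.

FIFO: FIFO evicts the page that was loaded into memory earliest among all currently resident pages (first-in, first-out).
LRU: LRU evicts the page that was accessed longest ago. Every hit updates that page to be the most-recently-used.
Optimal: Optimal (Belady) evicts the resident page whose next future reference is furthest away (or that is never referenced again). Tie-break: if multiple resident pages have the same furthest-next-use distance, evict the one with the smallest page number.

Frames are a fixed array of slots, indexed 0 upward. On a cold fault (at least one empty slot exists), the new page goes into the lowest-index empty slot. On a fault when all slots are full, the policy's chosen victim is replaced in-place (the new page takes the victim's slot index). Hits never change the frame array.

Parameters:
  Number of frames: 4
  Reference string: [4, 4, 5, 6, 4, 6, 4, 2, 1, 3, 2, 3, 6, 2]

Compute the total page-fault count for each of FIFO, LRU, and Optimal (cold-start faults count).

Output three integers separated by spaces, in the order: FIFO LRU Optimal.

--- FIFO ---
  step 0: ref 4 -> FAULT, frames=[4,-,-,-] (faults so far: 1)
  step 1: ref 4 -> HIT, frames=[4,-,-,-] (faults so far: 1)
  step 2: ref 5 -> FAULT, frames=[4,5,-,-] (faults so far: 2)
  step 3: ref 6 -> FAULT, frames=[4,5,6,-] (faults so far: 3)
  step 4: ref 4 -> HIT, frames=[4,5,6,-] (faults so far: 3)
  step 5: ref 6 -> HIT, frames=[4,5,6,-] (faults so far: 3)
  step 6: ref 4 -> HIT, frames=[4,5,6,-] (faults so far: 3)
  step 7: ref 2 -> FAULT, frames=[4,5,6,2] (faults so far: 4)
  step 8: ref 1 -> FAULT, evict 4, frames=[1,5,6,2] (faults so far: 5)
  step 9: ref 3 -> FAULT, evict 5, frames=[1,3,6,2] (faults so far: 6)
  step 10: ref 2 -> HIT, frames=[1,3,6,2] (faults so far: 6)
  step 11: ref 3 -> HIT, frames=[1,3,6,2] (faults so far: 6)
  step 12: ref 6 -> HIT, frames=[1,3,6,2] (faults so far: 6)
  step 13: ref 2 -> HIT, frames=[1,3,6,2] (faults so far: 6)
  FIFO total faults: 6
--- LRU ---
  step 0: ref 4 -> FAULT, frames=[4,-,-,-] (faults so far: 1)
  step 1: ref 4 -> HIT, frames=[4,-,-,-] (faults so far: 1)
  step 2: ref 5 -> FAULT, frames=[4,5,-,-] (faults so far: 2)
  step 3: ref 6 -> FAULT, frames=[4,5,6,-] (faults so far: 3)
  step 4: ref 4 -> HIT, frames=[4,5,6,-] (faults so far: 3)
  step 5: ref 6 -> HIT, frames=[4,5,6,-] (faults so far: 3)
  step 6: ref 4 -> HIT, frames=[4,5,6,-] (faults so far: 3)
  step 7: ref 2 -> FAULT, frames=[4,5,6,2] (faults so far: 4)
  step 8: ref 1 -> FAULT, evict 5, frames=[4,1,6,2] (faults so far: 5)
  step 9: ref 3 -> FAULT, evict 6, frames=[4,1,3,2] (faults so far: 6)
  step 10: ref 2 -> HIT, frames=[4,1,3,2] (faults so far: 6)
  step 11: ref 3 -> HIT, frames=[4,1,3,2] (faults so far: 6)
  step 12: ref 6 -> FAULT, evict 4, frames=[6,1,3,2] (faults so far: 7)
  step 13: ref 2 -> HIT, frames=[6,1,3,2] (faults so far: 7)
  LRU total faults: 7
--- Optimal ---
  step 0: ref 4 -> FAULT, frames=[4,-,-,-] (faults so far: 1)
  step 1: ref 4 -> HIT, frames=[4,-,-,-] (faults so far: 1)
  step 2: ref 5 -> FAULT, frames=[4,5,-,-] (faults so far: 2)
  step 3: ref 6 -> FAULT, frames=[4,5,6,-] (faults so far: 3)
  step 4: ref 4 -> HIT, frames=[4,5,6,-] (faults so far: 3)
  step 5: ref 6 -> HIT, frames=[4,5,6,-] (faults so far: 3)
  step 6: ref 4 -> HIT, frames=[4,5,6,-] (faults so far: 3)
  step 7: ref 2 -> FAULT, frames=[4,5,6,2] (faults so far: 4)
  step 8: ref 1 -> FAULT, evict 4, frames=[1,5,6,2] (faults so far: 5)
  step 9: ref 3 -> FAULT, evict 1, frames=[3,5,6,2] (faults so far: 6)
  step 10: ref 2 -> HIT, frames=[3,5,6,2] (faults so far: 6)
  step 11: ref 3 -> HIT, frames=[3,5,6,2] (faults so far: 6)
  step 12: ref 6 -> HIT, frames=[3,5,6,2] (faults so far: 6)
  step 13: ref 2 -> HIT, frames=[3,5,6,2] (faults so far: 6)
  Optimal total faults: 6

Answer: 6 7 6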